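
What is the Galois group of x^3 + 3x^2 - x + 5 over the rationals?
S_3 (also written S3)

The polynomial is an irreducible cubic over Q and its discriminant is -1472, which is not a perfect square. For an irreducible cubic, a non-square discriminant gives Galois group S_3.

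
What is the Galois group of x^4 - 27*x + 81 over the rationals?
The polynomial is an irreducible quartic over Q and its discriminant is 121699989, which is not a perfect square, so the Galois group is not contained in A_4. The resolvent cubic y^3 - 324*y - 729 is irreducible over Q. An irreducible resolvent with non-square discriminant gives S_4.

4T5: S_4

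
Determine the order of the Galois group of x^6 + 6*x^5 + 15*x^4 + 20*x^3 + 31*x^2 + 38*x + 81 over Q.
The degree of the splitting field over Q equals the order of the Galois group, so first determine the group. The polynomial f is an irreducible sextic over Q, so G = Gal(f/Q) is one of the 16 transitive subgroups 6T1, ..., 6T16 of S_6. The discriminant of f is -66039417143296, which is not a perfect square, so G is not contained in A_6. The transitive groups of degree 6 not contained in A_6 are: C_6 (6T1, order 6), S_3 (6T2, order 6), D_6 (6T3, order 12), C_3 x S_3 (6T5, order 18), A_4 x C_2 (6T6, order 24), S_4 (6T8, order 24), S_3 x S_3 (6T9, order 36), S_4 x C_2 (6T11, order 48), (S_3 x S_3) : C_2 (6T13, order 72), PGL(2,5) (6T14, order 120), S_6 (6T16, order 720). By Dedekind's theorem, for a prime p not dividing disc(f) the degrees of the irreducible factors of f mod p form the cycle type of an element of G. Factoring f modulo the 17 such primes p <= 67 (skipping 2, 31, which divide the discriminant), each new pattern first appears at: mod 3: f = (x)(x + 2)(x^4 + x^3 + x^2 + 1), pattern 4+1+1; mod 5: f = (x^3 + 2x^2 + 4x + 4)(x^3 + 4x^2 + 3x + 4), pattern 3+3; mod 7: f = (x^6 + 6x^5 + x^4 + 6x^3 + 3x^2 + 3x + 4), pattern 6; mod 11: f = (x^2 + 5)(x^2 + 2x + 4)(x^2 + 4x + 9), pattern 2+2+2; mod 13: f = (x^2 + 2x + 12)(x^4 + 4x^3 + 8x^2 + 8x + 10), pattern 4+2; mod 37: f = (x + 11)(x + 28)(x^2 + 20x + 9)(x^2 + 21x + 10), pattern 2+2+1+1; mod 47: f = (x + 11)(x + 19)(x + 30)(x + 38)(x^2 + 2x + 2), pattern 2+1+1+1+1. No other pattern occurs in this range, so the set of observed cycle types is {4+1+1, 3+3, 6, 2+2+2, 4+2, 2+2+1+1, 2+1+1+1+1}. The candidates containing elements of all these cycle types are S_4 x C_2 (6T11) of order 48, S_6 (6T16) of order 720; the others are excluded. The observed types are precisely the cycle types that occur in S_4 x C_2 (6T11) (apart from the identity). Each of the other remaining candidates has further cycle types, and by the Chebotarev density theorem the matching factorization patterns would occur for a proportion of primes equal to their share of the group: S_6 (6T16) additionally contains elements of type 5+1, 3+2+1, 3+1+1+1 (304 of its 720 elements, about 42% of primes). None of the 17 primes tested shows any such pattern (for each of these groups the chance of that is below 10^-4), which rules them out. Hence G = S_4 x C_2 (6T11), of order 48. The Galois group S_4 x C_2 (6T11) has order 48, so the splitting field has degree 48 over Q.

48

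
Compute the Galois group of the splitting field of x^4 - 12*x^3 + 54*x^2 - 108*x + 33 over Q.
The polynomial is an irreducible quartic over Q and its discriminant is -28311552, which is not a perfect square, so the Galois group is not contained in A_4. The resolvent cubic y^3 - 54*y^2 + 1164*y - 9288 has exactly one rational root, so the Galois group is C_4 or D_4. The quartic remains irreducible over Q(sqrt(disc)), so the group is D_4.

D_4 (also written D4)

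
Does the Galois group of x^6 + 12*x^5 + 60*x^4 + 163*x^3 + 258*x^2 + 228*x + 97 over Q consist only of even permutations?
No

The polynomial is irreducible of degree 6 over Q. Its discriminant is -1162261467, which is not a perfect square. A Galois group lies in the alternating group exactly when the discriminant is a square in Q, so the Galois group (C_3 x S_3) is not contained in A_6.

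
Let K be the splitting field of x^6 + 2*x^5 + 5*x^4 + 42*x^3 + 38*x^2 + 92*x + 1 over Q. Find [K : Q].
12

The degree of the splitting field over Q equals the order of the Galois group, so first determine the group. The polynomial f is an irreducible sextic over Q, so G = Gal(f/Q) is one of the 16 transitive subgroups 6T1, ..., 6T16 of S_6. The discriminant of f is 5729525925351424 = 75693632^2, a perfect square, so G is contained in A_6. The transitive groups of degree 6 contained in A_6 are: A_4 (6T4, order 12), S_4 (6T7, order 24), (C_3 x C_3) : C_4 (6T10, order 36), PSL(2,5) (6T12, order 60), A_6 (6T15, order 360). By Dedekind's theorem, for a prime p not dividing disc(f) the degrees of the irreducible factors of f mod p form the cycle type of an element of G. Factoring f modulo the 33 such primes p <= 149 (skipping 2, 7, which divide the discriminant), each new pattern first appears at: mod 3: f = (x^3 + 2x + 1)(x^3 + 2x^2 + 1), pattern 3+3; mod 13: f = (x + 1)(x + 9)(x^2 + 6x + 1)(x^2 + 12x + 3), pattern 2+2+1+1. No other pattern occurs in this range, so the set of observed cycle types is {3+3, 2+2+1+1}. The candidates containing elements of all these cycle types are A_4 (6T4) of order 12, S_4 (6T7) of order 24, (C_3 x C_3) : C_4 (6T10) of order 36, PSL(2,5) (6T12) of order 60, A_6 (6T15) of order 360; the others are excluded. The observed types are precisely the cycle types that occur in A_4 (6T4) (apart from the identity). Each of the other remaining candidates has further cycle types, and by the Chebotarev density theorem the matching factorization patterns would occur for a proportion of primes equal to their share of the group: S_4 (6T7) additionally contains elements of type 4+2 (6 of its 24 elements, about 25% of primes); (C_3 x C_3) : C_4 (6T10) additionally contains elements of type 4+2, 3+1+1+1 (22 of its 36 elements, about 61% of primes); PSL(2,5) (6T12) additionally contains elements of type 5+1 (24 of its 60 elements, about 40% of primes); A_6 (6T15) additionally contains elements of type 5+1, 4+2, 3+1+1+1 (274 of its 360 elements, about 76% of primes). None of the 33 primes tested shows any such pattern (for each of these groups the chance of that is below 10^-4), which rules them out. Hence G = A_4 (6T4), of order 12. The Galois group A_4 (6T4) has order 12, so the splitting field has degree 12 over Q.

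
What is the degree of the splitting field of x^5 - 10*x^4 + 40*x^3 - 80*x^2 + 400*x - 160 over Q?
60

The degree of the splitting field over Q equals the order of the Galois group, so first determine the group. The polynomial f is an irreducible quintic over Q, so G = Gal(f/Q) is a transitive subgroup of S_5: one of C_5 (5T1, order 5), D_5 (5T2, order 10), F_20 (5T3, order 20), A_5 (5T4, order 60) or S_5 (5T5, order 120). The discriminant of f is 1073741824000000 = 32768000^2, a perfect square, so G is contained in A_5. The transitive groups of degree 5 contained in A_5 are: C_5 (5T1, order 5), D_5 (5T2, order 10), A_5 (5T4, order 60). By Dedekind's theorem, for a prime p not dividing disc(f) the degrees of the irreducible factors of f mod p form the cycle type of an element of G. Factoring f modulo the 2 such primes p <= 7 (skipping 2, 5, which divide the discriminant), each new pattern first appears at: mod 3: f = (x^5 + 2x^4 + x^3 + x^2 + x + 2), pattern 5; mod 7: f = (x + 2)(x + 4)(x^3 + 5x^2 + 2x + 1), pattern 3+1+1. No other pattern occurs in this range, so the set of observed cycle types is {5, 3+1+1}. Among the candidates above, the only group containing elements of all these cycle types is A_5 (5T4) — each of C_5 (5T1), D_5 (5T2) lacks at least one of them. Hence G = A_5 (5T4), of order 60. The Galois group A_5 (5T4) has order 60, so the splitting field has degree 60 over Q.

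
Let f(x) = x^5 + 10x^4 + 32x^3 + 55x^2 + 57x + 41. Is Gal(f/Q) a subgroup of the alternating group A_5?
No

The polynomial is irreducible of degree 5 over Q. Its discriminant is 2303279104, which is not a perfect square. A Galois group lies in the alternating group exactly when the discriminant is a square in Q, so the Galois group (S_5) is not contained in A_5.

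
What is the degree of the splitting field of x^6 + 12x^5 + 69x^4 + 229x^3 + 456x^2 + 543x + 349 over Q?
18

The degree of the splitting field over Q equals the order of the Galois group, so first determine the group. The polynomial f is an irreducible sextic over Q, so G = Gal(f/Q) is one of the 16 transitive subgroups 6T1, ..., 6T16 of S_6. The discriminant of f is -39735937280763, which is not a perfect square, so G is not contained in A_6. The transitive groups of degree 6 not contained in A_6 are: C_6 (6T1, order 6), S_3 (6T2, order 6), D_6 (6T3, order 12), C_3 x S_3 (6T5, order 18), A_4 x C_2 (6T6, order 24), S_4 (6T8, order 24), S_3 x S_3 (6T9, order 36), S_4 x C_2 (6T11, order 48), (S_3 x S_3) : C_2 (6T13, order 72), PGL(2,5) (6T14, order 120), S_6 (6T16, order 720). By Dedekind's theorem, for a prime p not dividing disc(f) the degrees of the irreducible factors of f mod p form the cycle type of an element of G. Factoring f modulo the 33 such primes p <= 149 (skipping 3, 17, which divide the discriminant), each new pattern first appears at: mod 2: f = (x^6 + x^4 + x^3 + x + 1), pattern 6; mod 7: f = (x + 1)(x + 5)(x + 6)(x^3 + 3), pattern 3+1+1+1; mod 19: f = (x^3 + 13x^2 + 12x + 2)(x^3 + 18x^2 + 13x + 13), pattern 3+3; mod 53: f = (x^2 + 13x + 48)(x^2 + 21x + 39)(x^2 + 31x + 33), pattern 2+2+2; mod 73: f = (x + 14)(x + 16)(x + 40)(x + 41)(x + 49)(x + 71), pattern 1+1+1+1+1+1. No other pattern occurs in this range, so the set of observed cycle types is {6, 3+1+1+1, 3+3, 2+2+2, 1+1+1+1+1+1}. The candidates containing elements of all these cycle types are C_3 x S_3 (6T5) of order 18, S_3 x S_3 (6T9) of order 36, (S_3 x S_3) : C_2 (6T13) of order 72, S_6 (6T16) of order 720; the others are excluded. The observed types are precisely the cycle types that occur in C_3 x S_3 (6T5). Each of the other remaining candidates has further cycle types, and by the Chebotarev density theorem the matching factorization patterns would occur for a proportion of primes equal to their share of the group: S_3 x S_3 (6T9) additionally contains elements of type 2+2+1+1 (9 of its 36 elements, about 25% of primes); (S_3 x S_3) : C_2 (6T13) additionally contains elements of type 4+2, 3+2+1, 2+2+1+1, 2+1+1+1+1 (45 of its 72 elements, about 62% of primes); S_6 (6T16) additionally contains elements of type 5+1, 4+2, 4+1+1, 3+2+1, 2+2+1+1, 2+1+1+1+1 (504 of its 720 elements, about 70% of primes). None of the 33 primes tested shows any such pattern (for each of these groups the chance of that is below 10^-4), which rules them out. Hence G = C_3 x S_3 (6T5), of order 18. The Galois group C_3 x S_3 (6T5) has order 18, so the splitting field has degree 18 over Q.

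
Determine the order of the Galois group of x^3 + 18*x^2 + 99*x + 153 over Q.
The degree of the splitting field over Q equals the order of the Galois group, so first determine the group. The polynomial is an irreducible cubic over Q and its discriminant is 729 = 27^2, a perfect square. For an irreducible cubic, a square discriminant forces the Galois group to be A_3, the cyclic group of order 3. The Galois group C_3 (3T1) has order 3, so the splitting field has degree 3 over Q.

3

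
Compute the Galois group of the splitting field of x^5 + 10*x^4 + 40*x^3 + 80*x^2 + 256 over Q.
D_5

The polynomial f is an irreducible quintic over Q, so G = Gal(f/Q) is a transitive subgroup of S_5: one of C_5 (5T1, order 5), D_5 (5T2, order 10), F_20 (5T3, order 20), A_5 (5T4, order 60) or S_5 (5T5, order 120). The discriminant of f is 67108864000000 = 8192000^2, a perfect square, so G is contained in A_5. The transitive groups of degree 5 contained in A_5 are: C_5 (5T1, order 5), D_5 (5T2, order 10), A_5 (5T4, order 60). By Dedekind's theorem, for a prime p not dividing disc(f) the degrees of the irreducible factors of f mod p form the cycle type of an element of G. Factoring f modulo the 23 such primes p <= 97 (skipping 2, 5, which divide the discriminant), each new pattern first appears at: mod 3: f = (x + 2)(x^2 + 1)(x^2 + 2x + 2), pattern 2+2+1; mod 7: f = (x^5 + 3x^4 + 5x^3 + 3x^2 + 4), pattern 5. No other pattern occurs in this range, so the set of observed cycle types is {2+2+1, 5}. The candidates containing elements of all these cycle types are D_5 (5T2) of order 10, A_5 (5T4) of order 60; the others are excluded. The observed types are precisely the cycle types that occur in D_5 (5T2) (apart from the identity). Each of the other remaining candidates has further cycle types, and by the Chebotarev density theorem the matching factorization patterns would occur for a proportion of primes equal to their share of the group: A_5 (5T4) additionally contains elements of type 3+1+1 (20 of its 60 elements, about 33% of primes). None of the 23 primes tested shows any such pattern (for each of these groups the chance of that is below 10^-4), which rules them out. Hence G = D_5 (5T2), of order 10.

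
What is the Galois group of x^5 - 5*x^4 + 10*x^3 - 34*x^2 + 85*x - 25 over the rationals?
The polynomial f is an irreducible quintic over Q, so G = Gal(f/Q) is a transitive subgroup of S_5: one of C_5 (5T1, order 5), D_5 (5T2, order 10), F_20 (5T3, order 20), A_5 (5T4, order 60) or S_5 (5T5, order 120). The discriminant of f is 57907609600 = 240640^2, a perfect square, so G is contained in A_5. The transitive groups of degree 5 contained in A_5 are: C_5 (5T1, order 5), D_5 (5T2, order 10), A_5 (5T4, order 60). By Dedekind's theorem, for a prime p not dividing disc(f) the degrees of the irreducible factors of f mod p form the cycle type of an element of G. Factoring f modulo the 23 such primes p <= 101 (skipping 2, 5, 47, which divide the discriminant), each new pattern first appears at: mod 3: f = (x^5 + x^4 + x^3 + 2x^2 + x + 2), pattern 5; mod 11: f = (x + 5)(x^2 + 2x + 6)(x^2 + 10x + 1), pattern 2+2+1; mod 83: f = (x + 7)(x + 21)(x + 34)(x + 38)(x + 61), pattern 1+1+1+1+1. No other pattern occurs in this range, so the set of observed cycle types is {5, 2+2+1, 1+1+1+1+1}. The candidates containing elements of all these cycle types are D_5 (5T2) of order 10, A_5 (5T4) of order 60; the others are excluded. The observed types are precisely the cycle types that occur in D_5 (5T2). Each of the other remaining candidates has further cycle types, and by the Chebotarev density theorem the matching factorization patterns would occur for a proportion of primes equal to their share of the group: A_5 (5T4) additionally contains elements of type 3+1+1 (20 of its 60 elements, about 33% of primes). None of the 23 primes tested shows any such pattern (for each of these groups the chance of that is below 10^-4), which rules them out. Hence G = D_5 (5T2), of order 10.

D_5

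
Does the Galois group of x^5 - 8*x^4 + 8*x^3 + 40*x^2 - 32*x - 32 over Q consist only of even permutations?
Yes

The polynomial is irreducible of degree 5 over Q. Its discriminant is 15352201216 = 123904^2, a perfect square. A Galois group lies in the alternating group exactly when the discriminant is a square in Q, so the Galois group (C_5) is contained in A_5.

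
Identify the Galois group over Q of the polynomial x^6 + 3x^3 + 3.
The polynomial f is an irreducible sextic over Q, so G = Gal(f/Q) is one of the 16 transitive subgroups 6T1, ..., 6T16 of S_6. The discriminant of f is -177147, which is not a perfect square, so G is not contained in A_6. The transitive groups of degree 6 not contained in A_6 are: C_6 (6T1, order 6), S_3 (6T2, order 6), D_6 (6T3, order 12), C_3 x S_3 (6T5, order 18), A_4 x C_2 (6T6, order 24), S_4 (6T8, order 24), S_3 x S_3 (6T9, order 36), S_4 x C_2 (6T11, order 48), (S_3 x S_3) : C_2 (6T13, order 72), PGL(2,5) (6T14, order 120), S_6 (6T16, order 720). By Dedekind's theorem, for a prime p not dividing disc(f) the degrees of the irreducible factors of f mod p form the cycle type of an element of G. Factoring f modulo the 33 such primes p <= 139 (skipping 3, which divides the discriminant), each new pattern first appears at: mod 2: f = (x^6 + x^3 + 1), pattern 6; mod 7: f = (x + 3)(x + 5)(x + 6)(x^3 + 4), pattern 3+1+1+1; mod 17: f = (x^2 + 5x + 7)(x^2 + 13x + 7)(x^2 + 16x + 7), pattern 2+2+2; mod 19: f = (x^3 + 9)(x^3 + 13), pattern 3+3; mod 73: f = (x + 42)(x + 43)(x + 44)(x + 51)(x + 52)(x + 60), pattern 1+1+1+1+1+1. No other pattern occurs in this range, so the set of observed cycle types is {6, 3+1+1+1, 2+2+2, 3+3, 1+1+1+1+1+1}. The candidates containing elements of all these cycle types are C_3 x S_3 (6T5) of order 18, S_3 x S_3 (6T9) of order 36, (S_3 x S_3) : C_2 (6T13) of order 72, S_6 (6T16) of order 720; the others are excluded. The observed types are precisely the cycle types that occur in C_3 x S_3 (6T5). Each of the other remaining candidates has further cycle types, and by the Chebotarev density theorem the matching factorization patterns would occur for a proportion of primes equal to their share of the group: S_3 x S_3 (6T9) additionally contains elements of type 2+2+1+1 (9 of its 36 elements, about 25% of primes); (S_3 x S_3) : C_2 (6T13) additionally contains elements of type 4+2, 3+2+1, 2+2+1+1, 2+1+1+1+1 (45 of its 72 elements, about 62% of primes); S_6 (6T16) additionally contains elements of type 5+1, 4+2, 4+1+1, 3+2+1, 2+2+1+1, 2+1+1+1+1 (504 of its 720 elements, about 70% of primes). None of the 33 primes tested shows any such pattern (for each of these groups the chance of that is below 10^-4), which rules them out. Hence G = C_3 x S_3 (6T5), of order 18.

C_3 x S_3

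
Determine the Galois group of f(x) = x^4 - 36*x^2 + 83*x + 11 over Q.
The polynomial is an irreducible quartic over Q and its discriminant is -112679563, which is not a perfect square, so the Galois group is not contained in A_4. The resolvent cubic y^3 + 36*y^2 - 44*y - 8473 is irreducible over Q. An irreducible resolvent with non-square discriminant gives S_4.

S_4 (also written S4)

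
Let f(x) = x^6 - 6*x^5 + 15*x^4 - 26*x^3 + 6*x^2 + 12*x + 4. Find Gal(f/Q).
D_6 (also written D6)

The polynomial f is an irreducible sextic over Q, so G = Gal(f/Q) is one of the 16 transitive subgroups 6T1, ..., 6T16 of S_6. The discriminant of f is 304930925568, which is not a perfect square, so G is not contained in A_6. The transitive groups of degree 6 not contained in A_6 are: C_6 (6T1, order 6), S_3 (6T2, order 6), D_6 (6T3, order 12), C_3 x S_3 (6T5, order 18), A_4 x C_2 (6T6, order 24), S_4 (6T8, order 24), S_3 x S_3 (6T9, order 36), S_4 x C_2 (6T11, order 48), (S_3 x S_3) : C_2 (6T13, order 72), PGL(2,5) (6T14, order 120), S_6 (6T16, order 720). By Dedekind's theorem, for a prime p not dividing disc(f) the degrees of the irreducible factors of f mod p form the cycle type of an element of G. Factoring f modulo the 79 such primes p <= 421 (skipping 2, 3, 41, which divide the discriminant), each new pattern first appears at: mod 5: f = (x^2 + 2x + 3)(x^2 + 3x + 4)(x^2 + 4x + 2), pattern 2+2+2; mod 7: f = (x^6 + x^5 + x^4 + 2x^3 + 6x^2 + 5x + 4), pattern 6; mod 11: f = (x + 4)(x + 9)(x^2 + 4x + 2)(x^2 + 10x + 8), pattern 2+2+1+1; mod 13: f = (x^3 + 10x^2 + 2x + 1)(x^3 + 10x^2 + 4x + 4), pattern 3+3; mod 61: f = (x + 20)(x + 29)(x + 36)(x + 41)(x + 54)(x + 58), pattern 1+1+1+1+1+1. No other pattern occurs in this range, so the set of observed cycle types is {2+2+2, 6, 2+2+1+1, 3+3, 1+1+1+1+1+1}. The candidates containing elements of all these cycle types are D_6 (6T3) of order 12, A_4 x C_2 (6T6) of order 24, S_3 x S_3 (6T9) of order 36, S_4 x C_2 (6T11) of order 48, (S_3 x S_3) : C_2 (6T13) of order 72, PGL(2,5) (6T14) of order 120, S_6 (6T16) of order 720; the others are excluded. The observed types are precisely the cycle types that occur in D_6 (6T3). Each of the other remaining candidates has further cycle types, and by the Chebotarev density theorem the matching factorization patterns would occur for a proportion of primes equal to their share of the group: A_4 x C_2 (6T6) additionally contains elements of type 2+1+1+1+1 (3 of its 24 elements, about 12% of primes); S_3 x S_3 (6T9) additionally contains elements of type 3+1+1+1 (4 of its 36 elements, about 11% of primes); S_4 x C_2 (6T11) additionally contains elements of type 4+2, 4+1+1, 2+1+1+1+1 (15 of its 48 elements, about 31% of primes); (S_3 x S_3) : C_2 (6T13) additionally contains elements of type 4+2, 3+2+1, 3+1+1+1, 2+1+1+1+1 (40 of its 72 elements, about 56% of primes); PGL(2,5) (6T14) additionally contains elements of type 5+1, 4+1+1 (54 of its 120 elements, about 45% of primes); S_6 (6T16) additionally contains elements of type 5+1, 4+2, 4+1+1, 3+2+1, 3+1+1+1, 2+1+1+1+1 (499 of its 720 elements, about 69% of primes). None of the 79 primes tested shows any such pattern (for each of these groups the chance of that is below 10^-4), which rules them out. Hence G = D_6 (6T3), of order 12.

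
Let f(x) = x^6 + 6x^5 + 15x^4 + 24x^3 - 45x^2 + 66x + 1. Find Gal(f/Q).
The polynomial f is an irreducible sextic over Q, so G = Gal(f/Q) is one of the 16 transitive subgroups 6T1, ..., 6T16 of S_6. The discriminant of f is 5114284084297728, which is not a perfect square, so G is not contained in A_6. The transitive groups of degree 6 not contained in A_6 are: C_6 (6T1, order 6), S_3 (6T2, order 6), D_6 (6T3, order 12), C_3 x S_3 (6T5, order 18), A_4 x C_2 (6T6, order 24), S_4 (6T8, order 24), S_3 x S_3 (6T9, order 36), S_4 x C_2 (6T11, order 48), (S_3 x S_3) : C_2 (6T13, order 72), PGL(2,5) (6T14, order 120), S_6 (6T16, order 720). By Dedekind's theorem, for a prime p not dividing disc(f) the degrees of the irreducible factors of f mod p form the cycle type of an element of G. Factoring f modulo the 79 such primes p <= 431 (skipping 2, 3, 31, 59, which divide the discriminant), each new pattern first appears at: mod 5: f = (x^2 + x + 1)(x^2 + 2x + 4)(x^2 + 3x + 4), pattern 2+2+2; mod 7: f = (x^3 + 3x^2 + 4)(x^3 + 3x^2 + 6x + 2), pattern 3+3; mod 13: f = (x^6 + 6x^5 + 2x^4 + 11x^3 + 7x^2 + x + 1), pattern 6; mod 17: f = (x + 2)(x + 16)(x^2 + x + 16)(x^2 + 4x + 9), pattern 2+2+1+1; mod 127: f = (x + 15)(x + 32)(x + 34)(x + 81)(x + 104)(x + 121), pattern 1+1+1+1+1+1. No other pattern occurs in this range, so the set of observed cycle types is {2+2+2, 3+3, 6, 2+2+1+1, 1+1+1+1+1+1}. The candidates containing elements of all these cycle types are D_6 (6T3) of order 12, A_4 x C_2 (6T6) of order 24, S_3 x S_3 (6T9) of order 36, S_4 x C_2 (6T11) of order 48, (S_3 x S_3) : C_2 (6T13) of order 72, PGL(2,5) (6T14) of order 120, S_6 (6T16) of order 720; the others are excluded. The observed types are precisely the cycle types that occur in D_6 (6T3). Each of the other remaining candidates has further cycle types, and by the Chebotarev density theorem the matching factorization patterns would occur for a proportion of primes equal to their share of the group: A_4 x C_2 (6T6) additionally contains elements of type 2+1+1+1+1 (3 of its 24 elements, about 12% of primes); S_3 x S_3 (6T9) additionally contains elements of type 3+1+1+1 (4 of its 36 elements, about 11% of primes); S_4 x C_2 (6T11) additionally contains elements of type 4+2, 4+1+1, 2+1+1+1+1 (15 of its 48 elements, about 31% of primes); (S_3 x S_3) : C_2 (6T13) additionally contains elements of type 4+2, 3+2+1, 3+1+1+1, 2+1+1+1+1 (40 of its 72 elements, about 56% of primes); PGL(2,5) (6T14) additionally contains elements of type 5+1, 4+1+1 (54 of its 120 elements, about 45% of primes); S_6 (6T16) additionally contains elements of type 5+1, 4+2, 4+1+1, 3+2+1, 3+1+1+1, 2+1+1+1+1 (499 of its 720 elements, about 69% of primes). None of the 79 primes tested shows any such pattern (for each of these groups the chance of that is below 10^-4), which rules them out. Hence G = D_6 (6T3), of order 12.

6T3: D_6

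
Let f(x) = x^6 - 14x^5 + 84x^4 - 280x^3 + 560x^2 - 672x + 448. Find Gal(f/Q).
6T1: C_6

The polynomial f is an irreducible sextic over Q, so G = Gal(f/Q) is one of the 16 transitive subgroups 6T1, ..., 6T16 of S_6. The discriminant of f is -18046378835968, which is not a perfect square, so G is not contained in A_6. The transitive groups of degree 6 not contained in A_6 are: C_6 (6T1, order 6), S_3 (6T2, order 6), D_6 (6T3, order 12), C_3 x S_3 (6T5, order 18), A_4 x C_2 (6T6, order 24), S_4 (6T8, order 24), S_3 x S_3 (6T9, order 36), S_4 x C_2 (6T11, order 48), (S_3 x S_3) : C_2 (6T13, order 72), PGL(2,5) (6T14, order 120), S_6 (6T16, order 720). By Dedekind's theorem, for a prime p not dividing disc(f) the degrees of the irreducible factors of f mod p form the cycle type of an element of G. Factoring f modulo the 37 such primes p <= 167 (skipping 2, 7, which divide the discriminant), each new pattern first appears at: mod 3: f = (x^6 + x^5 + 2x^3 + 2x^2 + 1), pattern 6; mod 11: f = (x^3 + 2x^2 + 4x + 6)(x^3 + 6x^2 + 2x + 5), pattern 3+3; mod 13: f = (x^2 + 3x + 7)(x^2 + 10x + 6)(x^2 + 12x + 2), pattern 2+2+2; mod 29: f = (x + 1)(x + 9)(x + 12)(x + 15)(x + 17)(x + 19), pattern 1+1+1+1+1+1. No other pattern occurs in this range, so the set of observed cycle types is {6, 3+3, 2+2+2, 1+1+1+1+1+1}. The candidates containing elements of all these cycle types are C_6 (6T1) of order 6, D_6 (6T3) of order 12, C_3 x S_3 (6T5) of order 18, A_4 x C_2 (6T6) of order 24, S_3 x S_3 (6T9) of order 36, S_4 x C_2 (6T11) of order 48, (S_3 x S_3) : C_2 (6T13) of order 72, PGL(2,5) (6T14) of order 120, S_6 (6T16) of order 720; the others are excluded. The observed types are precisely the cycle types that occur in C_6 (6T1). Each of the other remaining candidates has further cycle types, and by the Chebotarev density theorem the matching factorization patterns would occur for a proportion of primes equal to their share of the group: D_6 (6T3) additionally contains elements of type 2+2+1+1 (3 of its 12 elements, about 25% of primes); C_3 x S_3 (6T5) additionally contains elements of type 3+1+1+1 (4 of its 18 elements, about 22% of primes); A_4 x C_2 (6T6) additionally contains elements of type 2+2+1+1, 2+1+1+1+1 (6 of its 24 elements, about 25% of primes); S_3 x S_3 (6T9) additionally contains elements of type 3+1+1+1, 2+2+1+1 (13 of its 36 elements, about 36% of primes); S_4 x C_2 (6T11) additionally contains elements of type 4+2, 4+1+1, 2+2+1+1, 2+1+1+1+1 (24 of its 48 elements, about 50% of primes); (S_3 x S_3) : C_2 (6T13) additionally contains elements of type 4+2, 3+2+1, 3+1+1+1, 2+2+1+1, 2+1+1+1+1 (49 of its 72 elements, about 68% of primes); PGL(2,5) (6T14) additionally contains elements of type 5+1, 4+1+1, 2+2+1+1 (69 of its 120 elements, about 58% of primes); S_6 (6T16) additionally contains elements of type 5+1, 4+2, 4+1+1, 3+2+1, 3+1+1+1, 2+2+1+1, 2+1+1+1+1 (544 of its 720 elements, about 76% of primes). None of the 37 primes tested shows any such pattern (for each of these groups the chance of that is below 10^-4), which rules them out. Hence G = C_6 (6T1), of order 6.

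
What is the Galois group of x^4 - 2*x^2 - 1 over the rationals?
The polynomial is an irreducible quartic over Q and its discriminant is -1024, which is not a perfect square, so the Galois group is not contained in A_4. The resolvent cubic y^3 + 2*y^2 + 4*y + 8 has exactly one rational root, so the Galois group is C_4 or D_4. The quartic remains irreducible over Q(sqrt(disc)), so the group is D_4.

D_4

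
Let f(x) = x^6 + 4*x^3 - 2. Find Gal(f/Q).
S_3 x S_3, the direct product S_3 x S_3 in its degree-6 action

The polynomial f is an irreducible sextic over Q, so G = Gal(f/Q) is one of the 16 transitive subgroups 6T1, ..., 6T16 of S_6. The discriminant of f is 40310784, which is not a perfect square, so G is not contained in A_6. The transitive groups of degree 6 not contained in A_6 are: C_6 (6T1, order 6), S_3 (6T2, order 6), D_6 (6T3, order 12), C_3 x S_3 (6T5, order 18), A_4 x C_2 (6T6, order 24), S_4 (6T8, order 24), S_3 x S_3 (6T9, order 36), S_4 x C_2 (6T11, order 48), (S_3 x S_3) : C_2 (6T13, order 72), PGL(2,5) (6T14, order 120), S_6 (6T16, order 720). By Dedekind's theorem, for a prime p not dividing disc(f) the degrees of the irreducible factors of f mod p form the cycle type of an element of G. Factoring f modulo the 14 such primes p <= 53 (skipping 2, 3, which divide the discriminant), each new pattern first appears at: mod 5: f = (x + 1)(x + 2)(x^2 + 3x + 4)(x^2 + 4x + 1), pattern 2+2+1+1; mod 7: f = (x^6 + 4x^3 + 5), pattern 6; mod 19: f = (x + 4)(x + 6)(x + 9)(x^3 + 16), pattern 3+1+1+1; mod 31: f = (x^2 + 2x + 11)(x^2 + 10x + 27)(x^2 + 19x + 24), pattern 2+2+2; mod 43: f = (x^3 + 9)(x^3 + 38), pattern 3+3. No other pattern occurs in this range, so the set of observed cycle types is {2+2+1+1, 6, 3+1+1+1, 2+2+2, 3+3}. The candidates containing elements of all these cycle types are S_3 x S_3 (6T9) of order 36, (S_3 x S_3) : C_2 (6T13) of order 72, S_6 (6T16) of order 720; the others are excluded. The observed types are precisely the cycle types that occur in S_3 x S_3 (6T9) (apart from the identity). Each of the other remaining candidates has further cycle types, and by the Chebotarev density theorem the matching factorization patterns would occur for a proportion of primes equal to their share of the group: (S_3 x S_3) : C_2 (6T13) additionally contains elements of type 4+2, 3+2+1, 2+1+1+1+1 (36 of its 72 elements, about 50% of primes); S_6 (6T16) additionally contains elements of type 5+1, 4+2, 4+1+1, 3+2+1, 2+1+1+1+1 (459 of its 720 elements, about 64% of primes). None of the 14 primes tested shows any such pattern (for each of these groups the chance of that is below 10^-4), which rules them out. Hence G = S_3 x S_3 (6T9), of order 36.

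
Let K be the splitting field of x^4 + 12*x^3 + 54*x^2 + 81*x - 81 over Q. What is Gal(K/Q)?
The polynomial is an irreducible quartic over Q and its discriminant is -150397803, which is not a perfect square, so the Galois group is not contained in A_4. The resolvent cubic y^3 - 54*y^2 + 1296*y - 12393 is irreducible over Q. An irreducible resolvent with non-square discriminant gives S_4.

S_4, the symmetric group on 4 letters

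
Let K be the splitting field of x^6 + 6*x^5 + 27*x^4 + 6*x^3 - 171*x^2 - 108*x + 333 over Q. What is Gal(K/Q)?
S_3 x S_3 (order 36)

The polynomial f is an irreducible sextic over Q, so G = Gal(f/Q) is one of the 16 transitive subgroups 6T1, ..., 6T16 of S_6. The discriminant of f is 407330802770688, which is not a perfect square, so G is not contained in A_6. The transitive groups of degree 6 not contained in A_6 are: C_6 (6T1, order 6), S_3 (6T2, order 6), D_6 (6T3, order 12), C_3 x S_3 (6T5, order 18), A_4 x C_2 (6T6, order 24), S_4 (6T8, order 24), S_3 x S_3 (6T9, order 36), S_4 x C_2 (6T11, order 48), (S_3 x S_3) : C_2 (6T13, order 72), PGL(2,5) (6T14, order 120), S_6 (6T16, order 720). By Dedekind's theorem, for a prime p not dividing disc(f) the degrees of the irreducible factors of f mod p form the cycle type of an element of G. Factoring f modulo the 22 such primes p <= 97 (skipping 2, 3, 37, which divide the discriminant), each new pattern first appears at: mod 5: f = (x^6 + x^5 + 2x^4 + x^3 + 4x^2 + 2x + 3), pattern 6; mod 11: f = (x + 1)(x + 2)(x^2 + x + 4)(x^2 + 2x + 10), pattern 2+2+1+1; mod 13: f = (x + 1)(x + 4)(x + 11)(x^3 + 3x^2 + 11x + 12), pattern 3+1+1+1; mod 31: f = (x^2 + 14x + 23)(x^2 + 24x + 7)(x^2 + 30x + 9), pattern 2+2+2; mod 97: f = (x^3 + 3x^2 + 46x + 66)(x^3 + 3x^2 + 69x + 80), pattern 3+3. No other pattern occurs in this range, so the set of observed cycle types is {6, 2+2+1+1, 3+1+1+1, 2+2+2, 3+3}. The candidates containing elements of all these cycle types are S_3 x S_3 (6T9) of order 36, (S_3 x S_3) : C_2 (6T13) of order 72, S_6 (6T16) of order 720; the others are excluded. The observed types are precisely the cycle types that occur in S_3 x S_3 (6T9) (apart from the identity). Each of the other remaining candidates has further cycle types, and by the Chebotarev density theorem the matching factorization patterns would occur for a proportion of primes equal to their share of the group: (S_3 x S_3) : C_2 (6T13) additionally contains elements of type 4+2, 3+2+1, 2+1+1+1+1 (36 of its 72 elements, about 50% of primes); S_6 (6T16) additionally contains elements of type 5+1, 4+2, 4+1+1, 3+2+1, 2+1+1+1+1 (459 of its 720 elements, about 64% of primes). None of the 22 primes tested shows any such pattern (for each of these groups the chance of that is below 10^-4), which rules them out. Hence G = S_3 x S_3 (6T9), of order 36.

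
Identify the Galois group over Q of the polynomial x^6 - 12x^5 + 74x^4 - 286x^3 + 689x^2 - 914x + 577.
The polynomial f is an irreducible sextic over Q, so G = Gal(f/Q) is one of the 16 transitive subgroups 6T1, ..., 6T16 of S_6. The discriminant of f is -3849660450279424, which is not a perfect square, so G is not contained in A_6. The transitive groups of degree 6 not contained in A_6 are: C_6 (6T1, order 6), S_3 (6T2, order 6), D_6 (6T3, order 12), C_3 x S_3 (6T5, order 18), A_4 x C_2 (6T6, order 24), S_4 (6T8, order 24), S_3 x S_3 (6T9, order 36), S_4 x C_2 (6T11, order 48), (S_3 x S_3) : C_2 (6T13, order 72), PGL(2,5) (6T14, order 120), S_6 (6T16, order 720). By Dedekind's theorem, for a prime p not dividing disc(f) the degrees of the irreducible factors of f mod p form the cycle type of an element of G. Factoring f modulo the 17 such primes p <= 71 (skipping 2, 11, 31, which divide the discriminant), each new pattern first appears at: mod 3: f = (x + 1)(x + 2)(x^4 + 2x + 2), pattern 4+1+1; mod 5: f = (x^3 + 4x + 3)(x^3 + 3x^2 + 4), pattern 3+3; mod 7: f = (x^6 + 2x^5 + 4x^4 + x^3 + 3x^2 + 3x + 3), pattern 6; mod 13: f = (x^2 + 8x + 9)(x^4 + 6x^3 + 4x^2 + 5x + 2), pattern 4+2; mod 37: f = (x + 1)(x + 19)(x^2 + 19x + 5)(x^2 + 23x + 31), pattern 2+2+1+1; mod 47: f = (x + 5)(x + 10)(x + 12)(x + 35)(x^2 + 20x + 9), pattern 2+1+1+1+1; mod 67: f = (x^2 + 4x + 59)(x^2 + 14x + 17)(x^2 + 37x + 13), pattern 2+2+2. No other pattern occurs in this range, so the set of observed cycle types is {4+1+1, 3+3, 6, 4+2, 2+2+1+1, 2+1+1+1+1, 2+2+2}. The candidates containing elements of all these cycle types are S_4 x C_2 (6T11) of order 48, S_6 (6T16) of order 720; the others are excluded. The observed types are precisely the cycle types that occur in S_4 x C_2 (6T11) (apart from the identity). Each of the other remaining candidates has further cycle types, and by the Chebotarev density theorem the matching factorization patterns would occur for a proportion of primes equal to their share of the group: S_6 (6T16) additionally contains elements of type 5+1, 3+2+1, 3+1+1+1 (304 of its 720 elements, about 42% of primes). None of the 17 primes tested shows any such pattern (for each of these groups the chance of that is below 10^-4), which rules them out. Hence G = S_4 x C_2 (6T11), of order 48.

6T11: S_4 x C_2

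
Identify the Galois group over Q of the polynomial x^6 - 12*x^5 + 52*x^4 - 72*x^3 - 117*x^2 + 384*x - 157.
S_4 (also written S4+)

The polynomial f is an irreducible sextic over Q, so G = Gal(f/Q) is one of the 16 transitive subgroups 6T1, ..., 6T16 of S_6. The discriminant of f is 51513463034944 = 7177288^2, a perfect square, so G is contained in A_6. The transitive groups of degree 6 contained in A_6 are: A_4 (6T4, order 12), S_4 (6T7, order 24), (C_3 x C_3) : C_4 (6T10, order 36), PSL(2,5) (6T12, order 60), A_6 (6T15, order 360). By Dedekind's theorem, for a prime p not dividing disc(f) the degrees of the irreducible factors of f mod p form the cycle type of an element of G. Factoring f modulo the 79 such primes p <= 421 (skipping 2, 19, 23, which divide the discriminant), each new pattern first appears at: mod 3: f = (x^3 + x^2 + x + 2)(x^3 + 2x^2 + x + 1), pattern 3+3; mod 5: f = (x^2 + 4x + 2)(x^4 + 4x^3 + 4x^2 + 4x + 4), pattern 4+2; mod 43: f = (x + 3)(x + 33)(x^2 + 13x + 27)(x^2 + 25x + 39), pattern 2+2+1+1; mod 223: f = (x + 46)(x + 48)(x + 80)(x + 86)(x + 195)(x + 202), pattern 1+1+1+1+1+1. No other pattern occurs in this range, so the set of observed cycle types is {3+3, 4+2, 2+2+1+1, 1+1+1+1+1+1}. The candidates containing elements of all these cycle types are S_4 (6T7) of order 24, (C_3 x C_3) : C_4 (6T10) of order 36, A_6 (6T15) of order 360; the others are excluded. The observed types are precisely the cycle types that occur in S_4 (6T7). Each of the other remaining candidates has further cycle types, and by the Chebotarev density theorem the matching factorization patterns would occur for a proportion of primes equal to their share of the group: (C_3 x C_3) : C_4 (6T10) additionally contains elements of type 3+1+1+1 (4 of its 36 elements, about 11% of primes); A_6 (6T15) additionally contains elements of type 5+1, 3+1+1+1 (184 of its 360 elements, about 51% of primes). None of the 79 primes tested shows any such pattern (for each of these groups the chance of that is below 10^-4), which rules them out. Hence G = S_4 (6T7), of order 24.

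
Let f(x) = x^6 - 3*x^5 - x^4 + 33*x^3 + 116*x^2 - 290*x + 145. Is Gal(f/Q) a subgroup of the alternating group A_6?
The polynomial is irreducible of degree 6 over Q. Its discriminant is 598116723780625 = 24456425^2, a perfect square. A Galois group lies in the alternating group exactly when the discriminant is a square in Q, so the Galois group ((C_3 x C_3) : C_4) is contained in A_6.

Yes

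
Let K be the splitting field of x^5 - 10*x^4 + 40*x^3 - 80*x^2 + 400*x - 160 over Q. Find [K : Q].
60

The degree of the splitting field over Q equals the order of the Galois group, so first determine the group. The polynomial f is an irreducible quintic over Q, so G = Gal(f/Q) is a transitive subgroup of S_5: one of C_5 (5T1, order 5), D_5 (5T2, order 10), F_20 (5T3, order 20), A_5 (5T4, order 60) or S_5 (5T5, order 120). The discriminant of f is 1073741824000000 = 32768000^2, a perfect square, so G is contained in A_5. The transitive groups of degree 5 contained in A_5 are: C_5 (5T1, order 5), D_5 (5T2, order 10), A_5 (5T4, order 60). By Dedekind's theorem, for a prime p not dividing disc(f) the degrees of the irreducible factors of f mod p form the cycle type of an element of G. Factoring f modulo the 2 such primes p <= 7 (skipping 2, 5, which divide the discriminant), each new pattern first appears at: mod 3: f = (x^5 + 2x^4 + x^3 + x^2 + x + 2), pattern 5; mod 7: f = (x + 2)(x + 4)(x^3 + 5x^2 + 2x + 1), pattern 3+1+1. No other pattern occurs in this range, so the set of observed cycle types is {5, 3+1+1}. Among the candidates above, the only group containing elements of all these cycle types is A_5 (5T4) — each of C_5 (5T1), D_5 (5T2) lacks at least one of them. Hence G = A_5 (5T4), of order 60. The Galois group A_5 (5T4) has order 60, so the splitting field has degree 60 over Q.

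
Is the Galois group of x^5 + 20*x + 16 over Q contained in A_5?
Yes

The polynomial is irreducible of degree 5 over Q. Its discriminant is 1024000000 = 32000^2, a perfect square. A Galois group lies in the alternating group exactly when the discriminant is a square in Q, so the Galois group (A_5) is contained in A_5.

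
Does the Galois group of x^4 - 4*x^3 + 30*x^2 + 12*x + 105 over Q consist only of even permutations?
The polynomial is irreducible of degree 4 over Q. Its discriminant is 1358954496 = 36864^2, a perfect square. A Galois group lies in the alternating group exactly when the discriminant is a square in Q, so the Galois group (A_4) is contained in A_4.

Yes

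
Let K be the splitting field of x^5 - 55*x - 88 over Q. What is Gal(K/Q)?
5T4: A_5

The polynomial f is an irreducible quintic over Q, so G = Gal(f/Q) is a transitive subgroup of S_5: one of C_5 (5T1, order 5), D_5 (5T2, order 10), F_20 (5T3, order 20), A_5 (5T4, order 60) or S_5 (5T5, order 120). The discriminant of f is 58564000000 = 242000^2, a perfect square, so G is contained in A_5. The transitive groups of degree 5 contained in A_5 are: C_5 (5T1, order 5), D_5 (5T2, order 10), A_5 (5T4, order 60). By Dedekind's theorem, for a prime p not dividing disc(f) the degrees of the irreducible factors of f mod p form the cycle type of an element of G. Factoring f modulo the 3 such primes p <= 13 (skipping 2, 5, 11, which divide the discriminant), each new pattern first appears at: mod 3: f = (x^5 + 2x + 2), pattern 5; mod 13: f = (x + 5)(x + 7)(x^3 + x^2 + 5x + 9), pattern 3+1+1. No other pattern occurs in this range, so the set of observed cycle types is {5, 3+1+1}. Among the candidates above, the only group containing elements of all these cycle types is A_5 (5T4) — each of C_5 (5T1), D_5 (5T2) lacks at least one of them. Hence G = A_5 (5T4), of order 60.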